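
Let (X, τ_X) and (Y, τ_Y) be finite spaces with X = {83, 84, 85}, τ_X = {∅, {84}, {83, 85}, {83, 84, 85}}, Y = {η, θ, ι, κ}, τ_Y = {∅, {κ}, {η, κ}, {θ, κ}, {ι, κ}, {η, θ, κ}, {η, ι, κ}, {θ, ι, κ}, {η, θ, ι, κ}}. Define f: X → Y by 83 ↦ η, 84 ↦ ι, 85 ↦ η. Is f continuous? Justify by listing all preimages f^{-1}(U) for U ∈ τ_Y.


f IS continuous.

Compute f^{-1}(U) for each U ∈ τ_Y:
  U = ∅: f^{-1}(U) = ∅ ∈ τ_X ✓.
  U = {κ}: f^{-1}(U) = ∅ ∈ τ_X ✓.
  U = {η, κ}: f^{-1}(U) = {83, 85} ∈ τ_X ✓.
  U = {θ, κ}: f^{-1}(U) = ∅ ∈ τ_X ✓.
  U = {ι, κ}: f^{-1}(U) = {84} ∈ τ_X ✓.
  U = {η, θ, κ}: f^{-1}(U) = {83, 85} ∈ τ_X ✓.
  U = {η, ι, κ}: f^{-1}(U) = {83, 84, 85} ∈ τ_X ✓.
  U = {θ, ι, κ}: f^{-1}(U) = {84} ∈ τ_X ✓.
  U = {η, θ, ι, κ}: f^{-1}(U) = {83, 84, 85} ∈ τ_X ✓.
Every preimage lies in τ_X, so f IS continuous.


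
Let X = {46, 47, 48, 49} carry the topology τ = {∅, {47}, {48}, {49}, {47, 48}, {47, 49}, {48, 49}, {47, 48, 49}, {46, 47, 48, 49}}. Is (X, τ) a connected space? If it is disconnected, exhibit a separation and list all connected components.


(X, τ) is connected.

Find clopen sets (U ∈ τ with X ∖ U ∈ τ):
  U = ∅, X ∖ U = {46, 47, 48, 49} — both open, so U is clopen.
  U = {46, 47, 48, 49}, X ∖ U = ∅ — both open, so U is clopen.
Only trivial clopens (∅ and X) exist, so (X, τ) is connected.
Compute connected components by grouping points that agree on all clopens:
  component: {46, 47, 48, 49}


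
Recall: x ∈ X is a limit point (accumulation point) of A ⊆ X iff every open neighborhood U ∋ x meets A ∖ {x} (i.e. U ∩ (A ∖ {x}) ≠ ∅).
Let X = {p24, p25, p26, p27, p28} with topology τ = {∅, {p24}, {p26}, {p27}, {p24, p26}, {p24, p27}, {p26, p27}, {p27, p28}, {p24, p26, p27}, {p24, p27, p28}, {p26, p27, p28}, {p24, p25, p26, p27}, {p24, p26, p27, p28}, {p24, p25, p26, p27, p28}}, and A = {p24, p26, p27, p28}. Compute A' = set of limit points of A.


A' = {p25, p28}

For each x ∈ X, list the open sets U ∈ τ with x ∈ U, then check whether U ∩ (A ∖ {x}) ≠ ∅ for every such U.
  x = p24: open {p24} ∋ x has {p24} ∩ (A ∖ {p24}) = ∅, so x is NOT a limit point.
  x = p25: opens ∋ x are {p24, p25, p26, p27}, {p24, p25, p26, p27, p28}; each meets A ∖ {p25}, so x IS a limit point.
  x = p26: open {p26} ∋ x has {p26} ∩ (A ∖ {p26}) = ∅, so x is NOT a limit point.
  x = p27: open {p27} ∋ x has {p27} ∩ (A ∖ {p27}) = ∅, so x is NOT a limit point.
  x = p28: opens ∋ x are {p27, p28}, {p24, p27, p28}, {p26, p27, p28}, {p24, p26, p27, p28}, {p24, p25, p26, p27, p28}; each meets A ∖ {p28}, so x IS a limit point.
Collecting: A' = {p25, p28}.


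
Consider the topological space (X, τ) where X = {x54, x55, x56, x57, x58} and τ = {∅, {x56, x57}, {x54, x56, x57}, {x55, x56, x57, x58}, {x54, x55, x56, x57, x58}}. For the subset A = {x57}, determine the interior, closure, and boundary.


int(A) = ∅, cl(A) = {x54, x55, x56, x57, x58}, ∂A = {x54, x55, x56, x57, x58}.

Closed sets in (X, τ) are complements of opens:
  closed(X, τ) = {∅, {x54}, {x55, x58}, {x54, x55, x58}, {x54, x55, x56, x57, x58}}.
int(A) = ⋃ {U ∈ τ : U ⊆ A}. Opens contained in A: ∅.
Taking the union of these: int(A) = ∅.
cl(A) = ⋂ {C closed : A ⊆ C}. Closed sets containing A: {x54, x55, x56, x57, x58}.
Intersecting these: cl(A) = {x54, x55, x56, x57, x58}.
∂A = cl(A) ∖ int(A) = {x54, x55, x56, x57, x58} ∖ ∅ = {x54, x55, x56, x57, x58}.


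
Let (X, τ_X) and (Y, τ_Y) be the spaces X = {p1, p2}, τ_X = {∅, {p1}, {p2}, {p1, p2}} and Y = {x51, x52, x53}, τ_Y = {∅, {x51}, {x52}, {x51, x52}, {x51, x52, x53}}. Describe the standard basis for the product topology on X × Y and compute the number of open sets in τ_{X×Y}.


Basis B = {∅ × ∅, {p1} × {x51}, {p1} × {x52}, {p2} × {x51}, {p2} × {x52}, {p1} × {x51, x52}, {p1, p2} × {x51}, {p1, p2} × {x52}, {p2} × {x51, x52}, {p1} × {x51, x52, x53}, {p2} × {x51, x52, x53}, {p1, p2} × {x51, x52}, {p1, p2} × {x51, x52, x53}}; |τ_{X×Y}| = 25.

Enumerate products U × V with U ∈ τ_X, V ∈ τ_Y (deduplicated):
  ∅ × ∅ = {} (∅)
  {p1} × {x51} = {(p1,x51)}
  {p1} × {x52} = {(p1,x52)}
  {p2} × {x51} = {(p2,x51)}
  {p2} × {x52} = {(p2,x52)}
  {p1} × {x51, x52} = {(p1,x51), (p1,x52)}
  {p1, p2} × {x51} = {(p1,x51), (p2,x51)}
  {p1, p2} × {x52} = {(p1,x52), (p2,x52)}
  {p2} × {x51, x52} = {(p2,x51), (p2,x52)}
  {p1} × {x51, x52, x53} = {(p1,x51), (p1,x52), (p1,x53)}
  {p2} × {x51, x52, x53} = {(p2,x51), (p2,x52), (p2,x53)}
  {p1, p2} × {x51, x52} = {(p1,x51), (p1,x52), (p2,x51), (p2,x52)}
  {p1, p2} × {x51, x52, x53} = {(p1,x51), (p1,x52), (p1,x53), (p2,x51), (p2,x52), (p2,x53)}
These 13 distinct sets form the basis B.
Close under arbitrary unions to get τ_{X×Y}; counting gives |τ_{X×Y}| = 25.


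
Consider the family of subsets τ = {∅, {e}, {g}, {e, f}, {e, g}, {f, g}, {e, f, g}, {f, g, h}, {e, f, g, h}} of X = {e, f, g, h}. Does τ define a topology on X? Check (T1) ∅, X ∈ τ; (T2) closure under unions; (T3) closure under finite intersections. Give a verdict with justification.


τ is NOT a topology on X.

Axiom (T1): ∅ ∈ τ? Yes; X ∈ τ? Yes.
Axiom (T2/T3): check pairwise unions and intersections of members of τ.
Counterexample for (T3): {e, f} ∩ {f, g} = {f} ∉ τ. Therefore τ is NOT a topology.


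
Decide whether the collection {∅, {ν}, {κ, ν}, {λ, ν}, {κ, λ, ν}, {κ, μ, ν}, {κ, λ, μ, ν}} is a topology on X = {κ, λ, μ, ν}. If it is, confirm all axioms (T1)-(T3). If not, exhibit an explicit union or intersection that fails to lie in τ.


τ IS a topology on X.

Axiom (T1): ∅ ∈ τ? Yes; X ∈ τ? Yes.
Axiom (T2/T3): check pairwise unions and intersections of members of τ.
All pairwise intersections and unions checked — each lies in τ. Therefore τ satisfies (T1), (T2), (T3): it IS a topology on X.


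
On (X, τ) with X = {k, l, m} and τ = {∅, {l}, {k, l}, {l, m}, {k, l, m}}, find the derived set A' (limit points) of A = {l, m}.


A' = {k, m}

For each x ∈ X, list the open sets U ∈ τ with x ∈ U, then check whether U ∩ (A ∖ {x}) ≠ ∅ for every such U.
  x = k: opens ∋ x are {k, l}, {k, l, m}; each meets A ∖ {k}, so x IS a limit point.
  x = l: open {l} ∋ x has {l} ∩ (A ∖ {l}) = ∅, so x is NOT a limit point.
  x = m: opens ∋ x are {l, m}, {k, l, m}; each meets A ∖ {m}, so x IS a limit point.
Collecting: A' = {k, m}.


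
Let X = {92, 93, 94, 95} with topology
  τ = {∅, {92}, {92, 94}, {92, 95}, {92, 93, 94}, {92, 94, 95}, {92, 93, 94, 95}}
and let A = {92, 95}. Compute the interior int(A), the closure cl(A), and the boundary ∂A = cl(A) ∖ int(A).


int(A) = {92, 95}, cl(A) = {92, 93, 94, 95}, ∂A = {93, 94}.

Closed sets in (X, τ) are complements of opens:
  closed(X, τ) = {∅, {93}, {95}, {93, 94}, {93, 95}, {93, 94, 95}, {92, 93, 94, 95}}.
int(A) = ⋃ {U ∈ τ : U ⊆ A}. Opens contained in A: ∅, {92}, {92, 95}.
Taking the union of these: int(A) = {92, 95}.
cl(A) = ⋂ {C closed : A ⊆ C}. Closed sets containing A: {92, 93, 94, 95}.
Intersecting these: cl(A) = {92, 93, 94, 95}.
∂A = cl(A) ∖ int(A) = {92, 93, 94, 95} ∖ {92, 95} = {93, 94}.


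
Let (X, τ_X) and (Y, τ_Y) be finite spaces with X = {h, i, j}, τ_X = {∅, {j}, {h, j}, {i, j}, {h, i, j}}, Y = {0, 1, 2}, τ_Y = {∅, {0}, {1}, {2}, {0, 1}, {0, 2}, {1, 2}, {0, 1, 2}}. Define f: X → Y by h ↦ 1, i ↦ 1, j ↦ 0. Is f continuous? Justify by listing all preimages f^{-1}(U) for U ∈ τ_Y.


f is NOT continuous.

Compute f^{-1}(U) for each U ∈ τ_Y:
  U = ∅: f^{-1}(U) = ∅ ∈ τ_X ✓.
  U = {0}: f^{-1}(U) = {j} ∈ τ_X ✓.
  U = {1}: f^{-1}(U) = {h, i} ∉ τ_X ✗.
  U = {2}: f^{-1}(U) = ∅ ∈ τ_X ✓.
  U = {0, 1}: f^{-1}(U) = {h, i, j} ∈ τ_X ✓.
  U = {0, 2}: f^{-1}(U) = {j} ∈ τ_X ✓.
  U = {1, 2}: f^{-1}(U) = {h, i} ∉ τ_X ✗.
  U = {0, 1, 2}: f^{-1}(U) = {h, i, j} ∈ τ_X ✓.
Found U = {1} with f^{-1}(U) = {h, i} not in τ_X. Therefore f is NOT continuous.


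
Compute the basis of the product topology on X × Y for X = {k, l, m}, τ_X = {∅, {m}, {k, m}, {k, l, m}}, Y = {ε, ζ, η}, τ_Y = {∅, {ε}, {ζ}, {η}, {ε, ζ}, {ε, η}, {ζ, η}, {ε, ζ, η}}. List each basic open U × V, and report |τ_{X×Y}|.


Basis B = {∅ × ∅, {m} × {ε}, {m} × {ζ}, {m} × {η}, {k, m} × {ε}, {k, m} × {ζ}, {k, m} × {η}, {m} × {ε, ζ}, {m} × {ε, η}, {m} × {ζ, η}, {k, l, m} × {ε}, {k, l, m} × {ζ}, {k, l, m} × {η}, {m} × {ε, ζ, η}, {k, m} × {ε, ζ}, {k, m} × {ε, η}, {k, m} × {ζ, η}, {k, m} × {ε, ζ, η}, {k, l, m} × {ε, ζ}, {k, l, m} × {ε, η}, {k, l, m} × {ζ, η}, {k, l, m} × {ε, ζ, η}}; |τ_{X×Y}| = 64.

Enumerate products U × V with U ∈ τ_X, V ∈ τ_Y (deduplicated):
  ∅ × ∅ = {} (∅)
  {m} × {ε} = {(m,ε)}
  {m} × {ζ} = {(m,ζ)}
  {m} × {η} = {(m,η)}
  {k, m} × {ε} = {(k,ε), (m,ε)}
  {k, m} × {ζ} = {(k,ζ), (m,ζ)}
  {k, m} × {η} = {(k,η), (m,η)}
  {m} × {ε, ζ} = {(m,ε), (m,ζ)}
  {m} × {ε, η} = {(m,ε), (m,η)}
  {m} × {ζ, η} = {(m,ζ), (m,η)}
  {k, l, m} × {ε} = {(k,ε), (l,ε), (m,ε)}
  {k, l, m} × {ζ} = {(k,ζ), (l,ζ), (m,ζ)}
  {k, l, m} × {η} = {(k,η), (l,η), (m,η)}
  {m} × {ε, ζ, η} = {(m,ε), (m,ζ), (m,η)}
  {k, m} × {ε, ζ} = {(k,ε), (k,ζ), (m,ε), (m,ζ)}
  {k, m} × {ε, η} = {(k,ε), (k,η), (m,ε), (m,η)}
  {k, m} × {ζ, η} = {(k,ζ), (k,η), (m,ζ), (m,η)}
  {k, m} × {ε, ζ, η} = {(k,ε), (k,ζ), (k,η), (m,ε), (m,ζ), (m,η)}
  {k, l, m} × {ε, ζ} = {(k,ε), (k,ζ), (l,ε), (l,ζ), (m,ε), (m,ζ)}
  {k, l, m} × {ε, η} = {(k,ε), (k,η), (l,ε), (l,η), (m,ε), (m,η)}
  {k, l, m} × {ζ, η} = {(k,ζ), (k,η), (l,ζ), (l,η), (m,ζ), (m,η)}
  {k, l, m} × {ε, ζ, η} = {(k,ε), (k,ζ), (k,η), (l,ε), (l,ζ), (l,η), (m,ε), (m,ζ), (m,η)}
These 22 distinct sets form the basis B.
Close under arbitrary unions to get τ_{X×Y}; counting gives |τ_{X×Y}| = 64.


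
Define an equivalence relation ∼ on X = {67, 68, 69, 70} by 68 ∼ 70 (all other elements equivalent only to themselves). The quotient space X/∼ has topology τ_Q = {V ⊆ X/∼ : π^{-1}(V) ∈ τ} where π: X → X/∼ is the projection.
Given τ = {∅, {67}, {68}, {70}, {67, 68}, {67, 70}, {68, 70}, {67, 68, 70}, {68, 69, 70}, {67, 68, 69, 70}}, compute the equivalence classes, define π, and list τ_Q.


X/∼ = {[67], [68=70], [69]}; |τ_Q| = 6.

Equivalence classes: [67], [68=70], [69].
Quotient map π: X → X/∼ sends 67 ↦ [67], 68 ↦ [68=70], 69 ↦ [69], 70 ↦ [68=70].
For each subset V ⊆ X/∼, compute π^{-1}(V) ⊆ X and check whether π^{-1}(V) ∈ τ. V is open in τ_Q iff π^{-1}(V) ∈ τ.
  V = {}: π^{-1}(V) = ∅ ∈ τ ✓.
  V = {[67]}: π^{-1}(V) = {67} ∈ τ ✓.
  V = {[68=70]}: π^{-1}(V) = {68, 70} ∈ τ ✓.
  V = {[67], [68=70]}: π^{-1}(V) = {67, 68, 70} ∈ τ ✓.
  V = {[69]}: π^{-1}(V) = {69} ∉ τ ✗.
  V = {[67], [69]}: π^{-1}(V) = {67, 69} ∉ τ ✗.
  V = {[68=70], [69]}: π^{-1}(V) = {68, 69, 70} ∈ τ ✓.
  V = {[67], [68=70], [69]}: π^{-1}(V) = {67, 68, 69, 70} ∈ τ ✓.
Open sets in the quotient: τ_Q = {{}, {[67]}, {[68=70]}, {[67], [68=70]}, {[68=70], [69]}, {[67], [68=70], [69]}} (6 elements).


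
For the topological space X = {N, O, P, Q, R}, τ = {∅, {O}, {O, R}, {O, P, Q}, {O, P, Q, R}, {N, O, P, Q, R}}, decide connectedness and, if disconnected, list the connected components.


(X, τ) is connected.

Find clopen sets (U ∈ τ with X ∖ U ∈ τ):
  U = ∅, X ∖ U = {N, O, P, Q, R} — both open, so U is clopen.
  U = {N, O, P, Q, R}, X ∖ U = ∅ — both open, so U is clopen.
Only trivial clopens (∅ and X) exist, so (X, τ) is connected.
Compute connected components by grouping points that agree on all clopens:
  component: {N, O, P, Q, R}


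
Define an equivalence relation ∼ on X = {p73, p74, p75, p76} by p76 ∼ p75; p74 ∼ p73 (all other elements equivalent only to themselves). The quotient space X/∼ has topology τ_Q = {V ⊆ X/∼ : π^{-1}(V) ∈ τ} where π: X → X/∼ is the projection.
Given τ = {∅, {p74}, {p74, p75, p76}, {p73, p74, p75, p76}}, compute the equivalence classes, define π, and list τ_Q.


X/∼ = {[p73=p74], [p75=p76]}; |τ_Q| = 2.

Equivalence classes: [p73=p74], [p75=p76].
Quotient map π: X → X/∼ sends p73 ↦ [p73=p74], p74 ↦ [p73=p74], p75 ↦ [p75=p76], p76 ↦ [p75=p76].
For each subset V ⊆ X/∼, compute π^{-1}(V) ⊆ X and check whether π^{-1}(V) ∈ τ. V is open in τ_Q iff π^{-1}(V) ∈ τ.
  V = {}: π^{-1}(V) = ∅ ∈ τ ✓.
  V = {[p73=p74]}: π^{-1}(V) = {p73, p74} ∉ τ ✗.
  V = {[p75=p76]}: π^{-1}(V) = {p75, p76} ∉ τ ✗.
  V = {[p73=p74], [p75=p76]}: π^{-1}(V) = {p73, p74, p75, p76} ∈ τ ✓.
Open sets in the quotient: τ_Q = {{}, {[p73=p74], [p75=p76]}} (2 elements).


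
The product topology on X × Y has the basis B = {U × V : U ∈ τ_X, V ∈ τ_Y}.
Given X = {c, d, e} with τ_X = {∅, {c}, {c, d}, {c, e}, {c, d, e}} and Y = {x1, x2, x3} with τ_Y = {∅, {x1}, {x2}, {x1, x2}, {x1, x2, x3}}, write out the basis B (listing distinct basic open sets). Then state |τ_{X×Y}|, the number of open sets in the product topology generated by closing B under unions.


Basis B = {∅ × ∅, {c} × {x1}, {c} × {x2}, {c} × {x1, x2}, {c, d} × {x1}, {c, e} × {x1}, {c, d} × {x2}, {c, e} × {x2}, {c} × {x1, x2, x3}, {c, d, e} × {x1}, {c, d, e} × {x2}, {c, d} × {x1, x2}, {c, e} × {x1, x2}, {c, d} × {x1, x2, x3}, {c, e} × {x1, x2, x3}, {c, d, e} × {x1, x2}, {c, d, e} × {x1, x2, x3}}; |τ_{X×Y}| = 50.

Enumerate products U × V with U ∈ τ_X, V ∈ τ_Y (deduplicated):
  ∅ × ∅ = {} (∅)
  {c} × {x1} = {(c,x1)}
  {c} × {x2} = {(c,x2)}
  {c} × {x1, x2} = {(c,x1), (c,x2)}
  {c, d} × {x1} = {(c,x1), (d,x1)}
  {c, e} × {x1} = {(c,x1), (e,x1)}
  {c, d} × {x2} = {(c,x2), (d,x2)}
  {c, e} × {x2} = {(c,x2), (e,x2)}
  {c} × {x1, x2, x3} = {(c,x1), (c,x2), (c,x3)}
  {c, d, e} × {x1} = {(c,x1), (d,x1), (e,x1)}
  {c, d, e} × {x2} = {(c,x2), (d,x2), (e,x2)}
  {c, d} × {x1, x2} = {(c,x1), (c,x2), (d,x1), (d,x2)}
  {c, e} × {x1, x2} = {(c,x1), (c,x2), (e,x1), (e,x2)}
  {c, d} × {x1, x2, x3} = {(c,x1), (c,x2), (c,x3), (d,x1), (d,x2), (d,x3)}
  {c, e} × {x1, x2, x3} = {(c,x1), (c,x2), (c,x3), (e,x1), (e,x2), (e,x3)}
  {c, d, e} × {x1, x2} = {(c,x1), (c,x2), (d,x1), (d,x2), (e,x1), (e,x2)}
  {c, d, e} × {x1, x2, x3} = {(c,x1), (c,x2), (c,x3), (d,x1), (d,x2), (d,x3), (e,x1), (e,x2), (e,x3)}
These 17 distinct sets form the basis B.
Close under arbitrary unions to get τ_{X×Y}; counting gives |τ_{X×Y}| = 50.


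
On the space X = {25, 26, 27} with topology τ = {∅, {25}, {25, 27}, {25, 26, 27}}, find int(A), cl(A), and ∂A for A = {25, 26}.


int(A) = {25}, cl(A) = {25, 26, 27}, ∂A = {26, 27}.

Closed sets in (X, τ) are complements of opens:
  closed(X, τ) = {∅, {26}, {26, 27}, {25, 26, 27}}.
int(A) = ⋃ {U ∈ τ : U ⊆ A}. Opens contained in A: ∅, {25}.
Taking the union of these: int(A) = {25}.
cl(A) = ⋂ {C closed : A ⊆ C}. Closed sets containing A: {25, 26, 27}.
Intersecting these: cl(A) = {25, 26, 27}.
∂A = cl(A) ∖ int(A) = {25, 26, 27} ∖ {25} = {26, 27}.


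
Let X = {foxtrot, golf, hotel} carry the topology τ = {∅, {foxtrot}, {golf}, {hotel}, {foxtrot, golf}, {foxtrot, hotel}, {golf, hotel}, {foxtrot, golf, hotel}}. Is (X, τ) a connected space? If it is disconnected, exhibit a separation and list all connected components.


(X, τ) is disconnected; components = [{foxtrot}, {golf}, {hotel}].

Find clopen sets (U ∈ τ with X ∖ U ∈ τ):
  U = ∅, X ∖ U = {foxtrot, golf, hotel} — both open, so U is clopen.
  U = {foxtrot}, X ∖ U = {golf, hotel} — both open, so U is clopen.
  U = {golf}, X ∖ U = {foxtrot, hotel} — both open, so U is clopen.
  U = {hotel}, X ∖ U = {foxtrot, golf} — both open, so U is clopen.
  U = {foxtrot, golf}, X ∖ U = {hotel} — both open, so U is clopen.
  U = {foxtrot, hotel}, X ∖ U = {golf} — both open, so U is clopen.
  U = {golf, hotel}, X ∖ U = {foxtrot} — both open, so U is clopen.
  U = {foxtrot, golf, hotel}, X ∖ U = ∅ — both open, so U is clopen.
Nontrivial clopen(s) exist: e.g. {golf}. So (X, τ) is disconnected.
Compute connected components by grouping points that agree on all clopens:
  component: {foxtrot}
  component: {golf}
  component: {hotel}


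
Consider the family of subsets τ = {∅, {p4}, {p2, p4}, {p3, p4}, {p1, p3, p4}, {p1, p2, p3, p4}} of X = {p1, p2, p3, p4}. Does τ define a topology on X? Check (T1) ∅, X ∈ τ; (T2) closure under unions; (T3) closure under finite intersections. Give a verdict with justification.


τ is NOT a topology on X.

Axiom (T1): ∅ ∈ τ? Yes; X ∈ τ? Yes.
Axiom (T2/T3): check pairwise unions and intersections of members of τ.
Counterexample for (T2): {p2, p4} ∪ {p3, p4} = {p2, p3, p4} ∉ τ. Therefore τ is NOT a topology.


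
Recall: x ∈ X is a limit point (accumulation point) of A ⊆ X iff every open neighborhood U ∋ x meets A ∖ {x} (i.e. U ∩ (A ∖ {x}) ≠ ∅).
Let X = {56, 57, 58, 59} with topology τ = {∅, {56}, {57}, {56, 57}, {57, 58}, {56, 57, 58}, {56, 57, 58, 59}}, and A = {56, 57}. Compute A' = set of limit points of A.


A' = {58, 59}

For each x ∈ X, list the open sets U ∈ τ with x ∈ U, then check whether U ∩ (A ∖ {x}) ≠ ∅ for every such U.
  x = 56: open {56} ∋ x has {56} ∩ (A ∖ {56}) = ∅, so x is NOT a limit point.
  x = 57: open {57} ∋ x has {57} ∩ (A ∖ {57}) = ∅, so x is NOT a limit point.
  x = 58: opens ∋ x are {57, 58}, {56, 57, 58}, {56, 57, 58, 59}; each meets A ∖ {58}, so x IS a limit point.
  x = 59: opens ∋ x are {56, 57, 58, 59}; each meets A ∖ {59}, so x IS a limit point.
Collecting: A' = {58, 59}.


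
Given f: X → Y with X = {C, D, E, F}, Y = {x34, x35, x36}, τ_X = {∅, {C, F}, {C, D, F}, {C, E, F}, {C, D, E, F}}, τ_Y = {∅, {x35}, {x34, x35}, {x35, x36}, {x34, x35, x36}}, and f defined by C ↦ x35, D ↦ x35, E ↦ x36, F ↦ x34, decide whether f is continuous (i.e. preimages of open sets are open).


f is NOT continuous.

Compute f^{-1}(U) for each U ∈ τ_Y:
  U = ∅: f^{-1}(U) = ∅ ∈ τ_X ✓.
  U = {x35}: f^{-1}(U) = {C, D} ∉ τ_X ✗.
  U = {x34, x35}: f^{-1}(U) = {C, D, F} ∈ τ_X ✓.
  U = {x35, x36}: f^{-1}(U) = {C, D, E} ∉ τ_X ✗.
  U = {x34, x35, x36}: f^{-1}(U) = {C, D, E, F} ∈ τ_X ✓.
Found U = {x35} with f^{-1}(U) = {C, D} not in τ_X. Therefore f is NOT continuous.


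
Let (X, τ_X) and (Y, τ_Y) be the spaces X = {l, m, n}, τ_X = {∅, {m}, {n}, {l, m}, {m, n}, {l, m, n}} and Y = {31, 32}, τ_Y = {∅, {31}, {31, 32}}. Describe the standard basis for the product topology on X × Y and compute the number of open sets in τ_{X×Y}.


Basis B = {∅ × ∅, {m} × {31}, {n} × {31}, {l, m} × {31}, {m} × {31, 32}, {m, n} × {31}, {n} × {31, 32}, {l, m, n} × {31}, {l, m} × {31, 32}, {m, n} × {31, 32}, {l, m, n} × {31, 32}}; |τ_{X×Y}| = 18.

Enumerate products U × V with U ∈ τ_X, V ∈ τ_Y (deduplicated):
  ∅ × ∅ = {} (∅)
  {m} × {31} = {(m,31)}
  {n} × {31} = {(n,31)}
  {l, m} × {31} = {(l,31), (m,31)}
  {m} × {31, 32} = {(m,31), (m,32)}
  {m, n} × {31} = {(m,31), (n,31)}
  {n} × {31, 32} = {(n,31), (n,32)}
  {l, m, n} × {31} = {(l,31), (m,31), (n,31)}
  {l, m} × {31, 32} = {(l,31), (l,32), (m,31), (m,32)}
  {m, n} × {31, 32} = {(m,31), (m,32), (n,31), (n,32)}
  {l, m, n} × {31, 32} = {(l,31), (l,32), (m,31), (m,32), (n,31), (n,32)}
These 11 distinct sets form the basis B.
Close under arbitrary unions to get τ_{X×Y}; counting gives |τ_{X×Y}| = 18.


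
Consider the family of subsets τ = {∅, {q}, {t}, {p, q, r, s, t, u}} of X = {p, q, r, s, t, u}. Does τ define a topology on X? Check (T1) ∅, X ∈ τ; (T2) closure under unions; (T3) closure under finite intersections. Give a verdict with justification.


τ is NOT a topology on X.

Axiom (T1): ∅ ∈ τ? Yes; X ∈ τ? Yes.
Axiom (T2/T3): check pairwise unions and intersections of members of τ.
Counterexample for (T2): {q} ∪ {t} = {q, t} ∉ τ. Therefore τ is NOT a topology.


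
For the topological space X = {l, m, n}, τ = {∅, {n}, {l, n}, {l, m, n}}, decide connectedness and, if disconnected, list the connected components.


(X, τ) is connected.

Find clopen sets (U ∈ τ with X ∖ U ∈ τ):
  U = ∅, X ∖ U = {l, m, n} — both open, so U is clopen.
  U = {l, m, n}, X ∖ U = ∅ — both open, so U is clopen.
Only trivial clopens (∅ and X) exist, so (X, τ) is connected.
Compute connected components by grouping points that agree on all clopens:
  component: {l, m, n}


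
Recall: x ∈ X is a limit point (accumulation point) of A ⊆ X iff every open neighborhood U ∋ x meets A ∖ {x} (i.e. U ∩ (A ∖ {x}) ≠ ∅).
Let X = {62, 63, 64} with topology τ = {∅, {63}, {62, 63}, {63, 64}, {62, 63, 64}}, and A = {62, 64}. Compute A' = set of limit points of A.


A' = ∅

For each x ∈ X, list the open sets U ∈ τ with x ∈ U, then check whether U ∩ (A ∖ {x}) ≠ ∅ for every such U.
  x = 62: open {62, 63} ∋ x has {62, 63} ∩ (A ∖ {62}) = ∅, so x is NOT a limit point.
  x = 63: open {63} ∋ x has {63} ∩ (A ∖ {63}) = ∅, so x is NOT a limit point.
  x = 64: open {63, 64} ∋ x has {63, 64} ∩ (A ∖ {64}) = ∅, so x is NOT a limit point.
Collecting: A' = ∅.


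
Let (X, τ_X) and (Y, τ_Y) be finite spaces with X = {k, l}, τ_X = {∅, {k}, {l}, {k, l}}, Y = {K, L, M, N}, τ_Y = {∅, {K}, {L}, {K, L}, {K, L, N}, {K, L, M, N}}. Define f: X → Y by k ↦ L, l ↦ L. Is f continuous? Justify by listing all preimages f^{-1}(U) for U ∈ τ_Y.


f IS continuous.

Compute f^{-1}(U) for each U ∈ τ_Y:
  U = ∅: f^{-1}(U) = ∅ ∈ τ_X ✓.
  U = {K}: f^{-1}(U) = ∅ ∈ τ_X ✓.
  U = {L}: f^{-1}(U) = {k, l} ∈ τ_X ✓.
  U = {K, L}: f^{-1}(U) = {k, l} ∈ τ_X ✓.
  U = {K, L, N}: f^{-1}(U) = {k, l} ∈ τ_X ✓.
  U = {K, L, M, N}: f^{-1}(U) = {k, l} ∈ τ_X ✓.
Every preimage lies in τ_X, so f IS continuous.


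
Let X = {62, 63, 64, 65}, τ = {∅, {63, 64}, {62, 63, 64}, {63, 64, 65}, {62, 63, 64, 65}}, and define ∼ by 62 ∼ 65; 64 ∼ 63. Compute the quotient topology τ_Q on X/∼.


X/∼ = {[62=65], [63=64]}; |τ_Q| = 3.

Equivalence classes: [62=65], [63=64].
Quotient map π: X → X/∼ sends 62 ↦ [62=65], 63 ↦ [63=64], 64 ↦ [63=64], 65 ↦ [62=65].
For each subset V ⊆ X/∼, compute π^{-1}(V) ⊆ X and check whether π^{-1}(V) ∈ τ. V is open in τ_Q iff π^{-1}(V) ∈ τ.
  V = {}: π^{-1}(V) = ∅ ∈ τ ✓.
  V = {[62=65]}: π^{-1}(V) = {62, 65} ∉ τ ✗.
  V = {[63=64]}: π^{-1}(V) = {63, 64} ∈ τ ✓.
  V = {[62=65], [63=64]}: π^{-1}(V) = {62, 63, 64, 65} ∈ τ ✓.
Open sets in the quotient: τ_Q = {{}, {[63=64]}, {[62=65], [63=64]}} (3 elements).


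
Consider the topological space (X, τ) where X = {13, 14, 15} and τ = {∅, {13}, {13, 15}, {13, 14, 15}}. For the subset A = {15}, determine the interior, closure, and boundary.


int(A) = ∅, cl(A) = {14, 15}, ∂A = {14, 15}.

Closed sets in (X, τ) are complements of opens:
  closed(X, τ) = {∅, {14}, {14, 15}, {13, 14, 15}}.
int(A) = ⋃ {U ∈ τ : U ⊆ A}. Opens contained in A: ∅.
Taking the union of these: int(A) = ∅.
cl(A) = ⋂ {C closed : A ⊆ C}. Closed sets containing A: {14, 15}, {13, 14, 15}.
Intersecting these: cl(A) = {14, 15}.
∂A = cl(A) ∖ int(A) = {14, 15} ∖ ∅ = {14, 15}.


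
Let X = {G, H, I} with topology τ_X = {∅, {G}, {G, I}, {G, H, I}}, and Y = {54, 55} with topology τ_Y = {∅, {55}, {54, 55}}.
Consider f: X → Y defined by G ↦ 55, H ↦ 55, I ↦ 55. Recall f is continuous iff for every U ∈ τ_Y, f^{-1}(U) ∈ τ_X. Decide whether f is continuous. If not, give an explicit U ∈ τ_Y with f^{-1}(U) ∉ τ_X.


f IS continuous.

Compute f^{-1}(U) for each U ∈ τ_Y:
  U = ∅: f^{-1}(U) = ∅ ∈ τ_X ✓.
  U = {55}: f^{-1}(U) = {G, H, I} ∈ τ_X ✓.
  U = {54, 55}: f^{-1}(U) = {G, H, I} ∈ τ_X ✓.
Every preimage lies in τ_X, so f IS continuous.


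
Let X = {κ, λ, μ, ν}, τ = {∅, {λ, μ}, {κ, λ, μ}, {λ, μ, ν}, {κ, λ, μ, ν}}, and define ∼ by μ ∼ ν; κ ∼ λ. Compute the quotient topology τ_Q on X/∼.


X/∼ = {[κ=λ], [μ=ν]}; |τ_Q| = 2.

Equivalence classes: [κ=λ], [μ=ν].
Quotient map π: X → X/∼ sends κ ↦ [κ=λ], λ ↦ [κ=λ], μ ↦ [μ=ν], ν ↦ [μ=ν].
For each subset V ⊆ X/∼, compute π^{-1}(V) ⊆ X and check whether π^{-1}(V) ∈ τ. V is open in τ_Q iff π^{-1}(V) ∈ τ.
  V = {}: π^{-1}(V) = ∅ ∈ τ ✓.
  V = {[κ=λ]}: π^{-1}(V) = {κ, λ} ∉ τ ✗.
  V = {[μ=ν]}: π^{-1}(V) = {μ, ν} ∉ τ ✗.
  V = {[κ=λ], [μ=ν]}: π^{-1}(V) = {κ, λ, μ, ν} ∈ τ ✓.
Open sets in the quotient: τ_Q = {{}, {[κ=λ], [μ=ν]}} (2 elements).


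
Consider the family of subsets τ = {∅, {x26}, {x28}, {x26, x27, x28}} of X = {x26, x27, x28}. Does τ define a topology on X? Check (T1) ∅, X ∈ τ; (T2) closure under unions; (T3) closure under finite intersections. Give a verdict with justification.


τ is NOT a topology on X.

Axiom (T1): ∅ ∈ τ? Yes; X ∈ τ? Yes.
Axiom (T2/T3): check pairwise unions and intersections of members of τ.
Counterexample for (T2): {x26} ∪ {x28} = {x26, x28} ∉ τ. Therefore τ is NOT a topology.


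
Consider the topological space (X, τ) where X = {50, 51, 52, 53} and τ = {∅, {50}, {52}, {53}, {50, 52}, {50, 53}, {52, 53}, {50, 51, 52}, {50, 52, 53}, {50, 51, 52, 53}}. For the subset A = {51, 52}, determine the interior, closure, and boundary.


int(A) = {52}, cl(A) = {51, 52}, ∂A = {51}.

Closed sets in (X, τ) are complements of opens:
  closed(X, τ) = {∅, {51}, {53}, {50, 51}, {51, 52}, {51, 53}, {50, 51, 52}, {50, 51, 53}, {51, 52, 53}, {50, 51, 52, 53}}.
int(A) = ⋃ {U ∈ τ : U ⊆ A}. Opens contained in A: ∅, {52}.
Taking the union of these: int(A) = {52}.
cl(A) = ⋂ {C closed : A ⊆ C}. Closed sets containing A: {51, 52}, {50, 51, 52}, {51, 52, 53}, {50, 51, 52, 53}.
Intersecting these: cl(A) = {51, 52}.
∂A = cl(A) ∖ int(A) = {51, 52} ∖ {52} = {51}.


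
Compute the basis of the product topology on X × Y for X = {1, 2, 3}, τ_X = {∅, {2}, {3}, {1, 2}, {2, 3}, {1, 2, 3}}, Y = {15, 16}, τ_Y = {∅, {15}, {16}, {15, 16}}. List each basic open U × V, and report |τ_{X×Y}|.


Basis B = {∅ × ∅, {2} × {15}, {2} × {16}, {3} × {15}, {3} × {16}, {1, 2} × {15}, {1, 2} × {16}, {2} × {15, 16}, {2, 3} × {15}, {2, 3} × {16}, {3} × {15, 16}, {1, 2, 3} × {15}, {1, 2, 3} × {16}, {1, 2} × {15, 16}, {2, 3} × {15, 16}, {1, 2, 3} × {15, 16}}; |τ_{X×Y}| = 36.

Enumerate products U × V with U ∈ τ_X, V ∈ τ_Y (deduplicated):
  ∅ × ∅ = {} (∅)
  {2} × {15} = {(2,15)}
  {2} × {16} = {(2,16)}
  {3} × {15} = {(3,15)}
  {3} × {16} = {(3,16)}
  {1, 2} × {15} = {(1,15), (2,15)}
  {1, 2} × {16} = {(1,16), (2,16)}
  {2} × {15, 16} = {(2,15), (2,16)}
  {2, 3} × {15} = {(2,15), (3,15)}
  {2, 3} × {16} = {(2,16), (3,16)}
  {3} × {15, 16} = {(3,15), (3,16)}
  {1, 2, 3} × {15} = {(1,15), (2,15), (3,15)}
  {1, 2, 3} × {16} = {(1,16), (2,16), (3,16)}
  {1, 2} × {15, 16} = {(1,15), (1,16), (2,15), (2,16)}
  {2, 3} × {15, 16} = {(2,15), (2,16), (3,15), (3,16)}
  {1, 2, 3} × {15, 16} = {(1,15), (1,16), (2,15), (2,16), (3,15), (3,16)}
These 16 distinct sets form the basis B.
Close under arbitrary unions to get τ_{X×Y}; counting gives |τ_{X×Y}| = 36.


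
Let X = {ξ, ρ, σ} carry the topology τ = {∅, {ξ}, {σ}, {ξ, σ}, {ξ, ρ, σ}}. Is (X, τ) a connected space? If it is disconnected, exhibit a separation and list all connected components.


(X, τ) is connected.

Find clopen sets (U ∈ τ with X ∖ U ∈ τ):
  U = ∅, X ∖ U = {ξ, ρ, σ} — both open, so U is clopen.
  U = {ξ, ρ, σ}, X ∖ U = ∅ — both open, so U is clopen.
Only trivial clopens (∅ and X) exist, so (X, τ) is connected.
Compute connected components by grouping points that agree on all clopens:
  component: {ξ, ρ, σ}


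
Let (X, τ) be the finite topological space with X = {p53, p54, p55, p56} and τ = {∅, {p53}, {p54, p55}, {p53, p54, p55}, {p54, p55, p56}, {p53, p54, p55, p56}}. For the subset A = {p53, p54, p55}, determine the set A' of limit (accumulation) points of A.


A' = {p54, p55, p56}

For each x ∈ X, list the open sets U ∈ τ with x ∈ U, then check whether U ∩ (A ∖ {x}) ≠ ∅ for every such U.
  x = p53: open {p53} ∋ x has {p53} ∩ (A ∖ {p53}) = ∅, so x is NOT a limit point.
  x = p54: opens ∋ x are {p54, p55}, {p53, p54, p55}, {p54, p55, p56}, {p53, p54, p55, p56}; each meets A ∖ {p54}, so x IS a limit point.
  x = p55: opens ∋ x are {p54, p55}, {p53, p54, p55}, {p54, p55, p56}, {p53, p54, p55, p56}; each meets A ∖ {p55}, so x IS a limit point.
  x = p56: opens ∋ x are {p54, p55, p56}, {p53, p54, p55, p56}; each meets A ∖ {p56}, so x IS a limit point.
Collecting: A' = {p54, p55, p56}.


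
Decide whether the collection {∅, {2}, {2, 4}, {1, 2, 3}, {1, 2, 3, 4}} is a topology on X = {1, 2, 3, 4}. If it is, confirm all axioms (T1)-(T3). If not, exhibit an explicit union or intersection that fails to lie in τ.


τ IS a topology on X.

Axiom (T1): ∅ ∈ τ? Yes; X ∈ τ? Yes.
Axiom (T2/T3): check pairwise unions and intersections of members of τ.
All pairwise intersections and unions checked — each lies in τ. Therefore τ satisfies (T1), (T2), (T3): it IS a topology on X.


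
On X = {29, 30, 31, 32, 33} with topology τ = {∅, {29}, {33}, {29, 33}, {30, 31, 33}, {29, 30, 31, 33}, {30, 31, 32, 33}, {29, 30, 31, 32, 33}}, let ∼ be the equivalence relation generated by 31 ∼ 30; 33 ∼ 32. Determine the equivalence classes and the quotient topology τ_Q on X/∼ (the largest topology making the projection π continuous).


X/∼ = {[29], [30=31], [32=33]}; |τ_Q| = 4.

Equivalence classes: [29], [30=31], [32=33].
Quotient map π: X → X/∼ sends 29 ↦ [29], 30 ↦ [30=31], 31 ↦ [30=31], 32 ↦ [32=33], 33 ↦ [32=33].
For each subset V ⊆ X/∼, compute π^{-1}(V) ⊆ X and check whether π^{-1}(V) ∈ τ. V is open in τ_Q iff π^{-1}(V) ∈ τ.
  V = {}: π^{-1}(V) = ∅ ∈ τ ✓.
  V = {[29]}: π^{-1}(V) = {29} ∈ τ ✓.
  V = {[30=31]}: π^{-1}(V) = {30, 31} ∉ τ ✗.
  V = {[29], [30=31]}: π^{-1}(V) = {29, 30, 31} ∉ τ ✗.
  V = {[32=33]}: π^{-1}(V) = {32, 33} ∉ τ ✗.
  V = {[29], [32=33]}: π^{-1}(V) = {29, 32, 33} ∉ τ ✗.
  V = {[30=31], [32=33]}: π^{-1}(V) = {30, 31, 32, 33} ∈ τ ✓.
  V = {[29], [30=31], [32=33]}: π^{-1}(V) = {29, 30, 31, 32, 33} ∈ τ ✓.
Open sets in the quotient: τ_Q = {{}, {[29]}, {[30=31], [32=33]}, {[29], [30=31], [32=33]}} (4 elements).


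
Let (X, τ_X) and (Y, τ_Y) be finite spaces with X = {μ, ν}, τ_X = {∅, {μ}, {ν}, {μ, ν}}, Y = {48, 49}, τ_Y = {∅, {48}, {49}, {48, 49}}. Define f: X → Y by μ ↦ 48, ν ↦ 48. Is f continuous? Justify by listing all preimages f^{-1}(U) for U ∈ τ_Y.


f IS continuous.

Compute f^{-1}(U) for each U ∈ τ_Y:
  U = ∅: f^{-1}(U) = ∅ ∈ τ_X ✓.
  U = {48}: f^{-1}(U) = {μ, ν} ∈ τ_X ✓.
  U = {49}: f^{-1}(U) = ∅ ∈ τ_X ✓.
  U = {48, 49}: f^{-1}(U) = {μ, ν} ∈ τ_X ✓.
Every preimage lies in τ_X, so f IS continuous.


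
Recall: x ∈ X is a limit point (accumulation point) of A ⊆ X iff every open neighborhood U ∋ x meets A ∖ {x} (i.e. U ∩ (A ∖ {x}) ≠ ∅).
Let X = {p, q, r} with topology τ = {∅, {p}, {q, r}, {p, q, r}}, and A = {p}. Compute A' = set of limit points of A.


A' = ∅

For each x ∈ X, list the open sets U ∈ τ with x ∈ U, then check whether U ∩ (A ∖ {x}) ≠ ∅ for every such U.
  x = p: open {p} ∋ x has {p} ∩ (A ∖ {p}) = ∅, so x is NOT a limit point.
  x = q: open {q, r} ∋ x has {q, r} ∩ (A ∖ {q}) = ∅, so x is NOT a limit point.
  x = r: open {q, r} ∋ x has {q, r} ∩ (A ∖ {r}) = ∅, so x is NOT a limit point.
Collecting: A' = ∅.


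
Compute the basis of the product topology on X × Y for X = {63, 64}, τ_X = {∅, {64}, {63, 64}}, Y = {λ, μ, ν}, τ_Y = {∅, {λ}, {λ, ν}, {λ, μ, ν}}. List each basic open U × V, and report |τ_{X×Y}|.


Basis B = {∅ × ∅, {64} × {λ}, {63, 64} × {λ}, {64} × {λ, ν}, {64} × {λ, μ, ν}, {63, 64} × {λ, ν}, {63, 64} × {λ, μ, ν}}; |τ_{X×Y}| = 10.

Enumerate products U × V with U ∈ τ_X, V ∈ τ_Y (deduplicated):
  ∅ × ∅ = {} (∅)
  {64} × {λ} = {(64,λ)}
  {63, 64} × {λ} = {(63,λ), (64,λ)}
  {64} × {λ, ν} = {(64,λ), (64,ν)}
  {64} × {λ, μ, ν} = {(64,λ), (64,μ), (64,ν)}
  {63, 64} × {λ, ν} = {(63,λ), (63,ν), (64,λ), (64,ν)}
  {63, 64} × {λ, μ, ν} = {(63,λ), (63,μ), (63,ν), (64,λ), (64,μ), (64,ν)}
These 7 distinct sets form the basis B.
Close under arbitrary unions to get τ_{X×Y}; counting gives |τ_{X×Y}| = 10.


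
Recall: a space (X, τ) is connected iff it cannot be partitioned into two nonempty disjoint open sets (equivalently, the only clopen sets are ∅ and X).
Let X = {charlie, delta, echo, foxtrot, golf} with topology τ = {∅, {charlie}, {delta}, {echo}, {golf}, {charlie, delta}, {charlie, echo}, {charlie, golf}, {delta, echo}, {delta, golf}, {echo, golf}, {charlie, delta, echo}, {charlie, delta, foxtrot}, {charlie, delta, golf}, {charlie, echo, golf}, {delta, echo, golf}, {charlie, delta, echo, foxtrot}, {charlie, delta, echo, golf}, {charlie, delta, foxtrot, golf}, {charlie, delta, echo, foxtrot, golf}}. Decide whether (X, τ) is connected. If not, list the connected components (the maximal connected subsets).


(X, τ) is disconnected; components = [{echo}, {golf}, {charlie, delta, foxtrot}].

Find clopen sets (U ∈ τ with X ∖ U ∈ τ):
  U = ∅, X ∖ U = {charlie, delta, echo, foxtrot, golf} — both open, so U is clopen.
  U = {echo}, X ∖ U = {charlie, delta, foxtrot, golf} — both open, so U is clopen.
  U = {golf}, X ∖ U = {charlie, delta, echo, foxtrot} — both open, so U is clopen.
  U = {echo, golf}, X ∖ U = {charlie, delta, foxtrot} — both open, so U is clopen.
  U = {charlie, delta, foxtrot}, X ∖ U = {echo, golf} — both open, so U is clopen.
  U = {charlie, delta, echo, foxtrot}, X ∖ U = {golf} — both open, so U is clopen.
  U = {charlie, delta, foxtrot, golf}, X ∖ U = {echo} — both open, so U is clopen.
  U = {charlie, delta, echo, foxtrot, golf}, X ∖ U = ∅ — both open, so U is clopen.
Nontrivial clopen(s) exist: e.g. {golf}. So (X, τ) is disconnected.
Compute connected components by grouping points that agree on all clopens:
  component: {echo}
  component: {golf}
  component: {charlie, delta, foxtrot}


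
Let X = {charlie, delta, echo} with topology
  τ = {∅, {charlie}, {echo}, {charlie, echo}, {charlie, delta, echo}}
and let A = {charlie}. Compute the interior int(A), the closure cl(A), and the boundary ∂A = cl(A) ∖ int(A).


int(A) = {charlie}, cl(A) = {charlie, delta}, ∂A = {delta}.

Closed sets in (X, τ) are complements of opens:
  closed(X, τ) = {∅, {delta}, {charlie, delta}, {delta, echo}, {charlie, delta, echo}}.
int(A) = ⋃ {U ∈ τ : U ⊆ A}. Opens contained in A: ∅, {charlie}.
Taking the union of these: int(A) = {charlie}.
cl(A) = ⋂ {C closed : A ⊆ C}. Closed sets containing A: {charlie, delta}, {charlie, delta, echo}.
Intersecting these: cl(A) = {charlie, delta}.
∂A = cl(A) ∖ int(A) = {charlie, delta} ∖ {charlie} = {delta}.


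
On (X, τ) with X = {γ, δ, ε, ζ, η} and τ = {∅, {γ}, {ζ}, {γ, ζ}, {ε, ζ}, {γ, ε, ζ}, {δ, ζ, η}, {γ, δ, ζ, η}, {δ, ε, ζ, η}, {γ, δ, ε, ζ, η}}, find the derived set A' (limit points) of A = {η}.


A' = {δ}

For each x ∈ X, list the open sets U ∈ τ with x ∈ U, then check whether U ∩ (A ∖ {x}) ≠ ∅ for every such U.
  x = γ: open {γ} ∋ x has {γ} ∩ (A ∖ {γ}) = ∅, so x is NOT a limit point.
  x = δ: opens ∋ x are {δ, ζ, η}, {γ, δ, ζ, η}, {δ, ε, ζ, η}, {γ, δ, ε, ζ, η}; each meets A ∖ {δ}, so x IS a limit point.
  x = ε: open {ε, ζ} ∋ x has {ε, ζ} ∩ (A ∖ {ε}) = ∅, so x is NOT a limit point.
  x = ζ: open {ζ} ∋ x has {ζ} ∩ (A ∖ {ζ}) = ∅, so x is NOT a limit point.
  x = η: open {δ, ζ, η} ∋ x has {δ, ζ, η} ∩ (A ∖ {η}) = ∅, so x is NOT a limit point.
Collecting: A' = {δ}.


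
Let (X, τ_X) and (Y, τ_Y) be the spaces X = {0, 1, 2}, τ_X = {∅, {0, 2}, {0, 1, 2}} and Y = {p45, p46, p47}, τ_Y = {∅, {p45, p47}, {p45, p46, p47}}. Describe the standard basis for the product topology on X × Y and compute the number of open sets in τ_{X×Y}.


Basis B = {∅ × ∅, {0, 2} × {p45, p47}, {0, 2} × {p45, p46, p47}, {0, 1, 2} × {p45, p47}, {0, 1, 2} × {p45, p46, p47}}; |τ_{X×Y}| = 6.

Enumerate products U × V with U ∈ τ_X, V ∈ τ_Y (deduplicated):
  ∅ × ∅ = {} (∅)
  {0, 2} × {p45, p47} = {(0,p45), (0,p47), (2,p45), (2,p47)}
  {0, 2} × {p45, p46, p47} = {(0,p45), (0,p46), (0,p47), (2,p45), (2,p46), (2,p47)}
  {0, 1, 2} × {p45, p47} = {(0,p45), (0,p47), (1,p45), (1,p47), (2,p45), (2,p47)}
  {0, 1, 2} × {p45, p46, p47} = {(0,p45), (0,p46), (0,p47), (1,p45), (1,p46), (1,p47), (2,p45), (2,p46), (2,p47)}
These 5 distinct sets form the basis B.
Close under arbitrary unions to get τ_{X×Y}; counting gives |τ_{X×Y}| = 6.


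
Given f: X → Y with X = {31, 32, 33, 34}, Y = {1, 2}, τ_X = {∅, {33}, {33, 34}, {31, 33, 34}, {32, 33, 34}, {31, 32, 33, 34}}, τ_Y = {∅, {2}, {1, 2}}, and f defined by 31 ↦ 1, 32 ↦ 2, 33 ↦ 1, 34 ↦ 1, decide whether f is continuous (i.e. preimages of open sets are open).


f is NOT continuous.

Compute f^{-1}(U) for each U ∈ τ_Y:
  U = ∅: f^{-1}(U) = ∅ ∈ τ_X ✓.
  U = {2}: f^{-1}(U) = {32} ∉ τ_X ✗.
  U = {1, 2}: f^{-1}(U) = {31, 32, 33, 34} ∈ τ_X ✓.
Found U = {2} with f^{-1}(U) = {32} not in τ_X. Therefore f is NOT continuous.


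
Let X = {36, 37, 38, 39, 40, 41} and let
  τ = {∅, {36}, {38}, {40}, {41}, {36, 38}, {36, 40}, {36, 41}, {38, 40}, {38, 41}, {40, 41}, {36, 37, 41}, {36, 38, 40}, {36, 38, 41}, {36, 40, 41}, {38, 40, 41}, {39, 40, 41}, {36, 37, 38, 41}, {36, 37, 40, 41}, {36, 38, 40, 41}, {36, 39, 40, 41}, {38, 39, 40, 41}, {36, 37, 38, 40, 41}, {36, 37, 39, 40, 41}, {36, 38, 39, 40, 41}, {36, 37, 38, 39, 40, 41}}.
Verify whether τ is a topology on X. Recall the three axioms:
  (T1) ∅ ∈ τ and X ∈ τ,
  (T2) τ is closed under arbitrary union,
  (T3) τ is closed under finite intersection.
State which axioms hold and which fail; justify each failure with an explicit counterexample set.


τ IS a topology on X.

Axiom (T1): ∅ ∈ τ? Yes; X ∈ τ? Yes.
Axiom (T2/T3): check pairwise unions and intersections of members of τ.
All pairwise intersections and unions checked — each lies in τ. Therefore τ satisfies (T1), (T2), (T3): it IS a topology on X.


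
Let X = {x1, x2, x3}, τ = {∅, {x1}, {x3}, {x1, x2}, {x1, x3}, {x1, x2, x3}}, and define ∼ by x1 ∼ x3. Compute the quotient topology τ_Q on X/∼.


X/∼ = {[x1=x3], [x2]}; |τ_Q| = 3.

Equivalence classes: [x1=x3], [x2].
Quotient map π: X → X/∼ sends x1 ↦ [x1=x3], x2 ↦ [x2], x3 ↦ [x1=x3].
For each subset V ⊆ X/∼, compute π^{-1}(V) ⊆ X and check whether π^{-1}(V) ∈ τ. V is open in τ_Q iff π^{-1}(V) ∈ τ.
  V = {}: π^{-1}(V) = ∅ ∈ τ ✓.
  V = {[x1=x3]}: π^{-1}(V) = {x1, x3} ∈ τ ✓.
  V = {[x2]}: π^{-1}(V) = {x2} ∉ τ ✗.
  V = {[x1=x3], [x2]}: π^{-1}(V) = {x1, x2, x3} ∈ τ ✓.
Open sets in the quotient: τ_Q = {{}, {[x1=x3]}, {[x1=x3], [x2]}} (3 elements).


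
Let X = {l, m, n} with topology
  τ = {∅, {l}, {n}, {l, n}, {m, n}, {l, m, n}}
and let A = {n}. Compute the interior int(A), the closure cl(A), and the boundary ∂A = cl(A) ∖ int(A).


int(A) = {n}, cl(A) = {m, n}, ∂A = {m}.

Closed sets in (X, τ) are complements of opens:
  closed(X, τ) = {∅, {l}, {m}, {l, m}, {m, n}, {l, m, n}}.
int(A) = ⋃ {U ∈ τ : U ⊆ A}. Opens contained in A: ∅, {n}.
Taking the union of these: int(A) = {n}.
cl(A) = ⋂ {C closed : A ⊆ C}. Closed sets containing A: {m, n}, {l, m, n}.
Intersecting these: cl(A) = {m, n}.
∂A = cl(A) ∖ int(A) = {m, n} ∖ {n} = {m}.
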